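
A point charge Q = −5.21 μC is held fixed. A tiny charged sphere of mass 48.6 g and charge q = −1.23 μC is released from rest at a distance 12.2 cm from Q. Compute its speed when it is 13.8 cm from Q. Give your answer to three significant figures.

1.50 m/s

Only the electrostatic force acts, so mechanical energy is conserved: ½mv² = U₁ − U₂ = kQq(1/r₁ − 1/r₂).
U₁ − U₂ = (8.99×10⁹ N·m²/C²)(-5.21×10⁻⁶ C)(-1.23×10⁻⁶ C)(1/0.122 − 1/0.138) = 0.0547 J.
v = √(2·0.0547/0.0486) = 1.50 m/s.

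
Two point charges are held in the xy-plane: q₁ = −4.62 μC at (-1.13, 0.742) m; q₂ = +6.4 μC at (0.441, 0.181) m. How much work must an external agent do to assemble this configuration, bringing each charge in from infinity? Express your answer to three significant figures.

The assembly work is the sum of pairwise potential energies, U = Σ_{i<j} kqᵢqⱼ/rᵢⱼ.
Pair separations: r₁₂ = 1.67 m.
U = (-0.159) = -0.159 J.

-0.159 J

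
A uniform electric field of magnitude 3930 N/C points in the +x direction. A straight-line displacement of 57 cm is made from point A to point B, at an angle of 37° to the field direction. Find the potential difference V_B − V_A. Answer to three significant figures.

-1790 V

Only the component of displacement along E changes the potential: ΔV = −E·d·cosθ.
ΔV = −(3930 V/m)(0.570 m)cos37° = -1790 V.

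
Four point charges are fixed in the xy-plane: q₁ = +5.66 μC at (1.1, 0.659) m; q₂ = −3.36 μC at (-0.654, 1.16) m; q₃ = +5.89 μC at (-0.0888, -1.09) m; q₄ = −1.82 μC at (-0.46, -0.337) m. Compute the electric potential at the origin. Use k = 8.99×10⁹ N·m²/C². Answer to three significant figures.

3.67×10⁴ V

The total potential is the scalar sum of each charge's contribution, V = Σ kqᵢ/rᵢ.
Distances from the field point to each charge: r₁ = 1.28 m, r₂ = 1.33 m, r₃ = 1.09 m, r₄ = 0.570 m.
V = k[(5.66×10⁻⁶)/(1.28) + (-3.36×10⁻⁶)/(1.33) + (5.89×10⁻⁶)/(1.09) + (-1.82×10⁻⁶)/(0.570)] = 3.67×10⁴ V.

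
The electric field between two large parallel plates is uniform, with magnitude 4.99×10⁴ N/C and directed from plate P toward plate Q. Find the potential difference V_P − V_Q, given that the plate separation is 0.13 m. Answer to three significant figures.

In a uniform field, potential decreases in the direction of E: ΔV = −E·d for a displacement d parallel to E.
Going from Q to P is a displacement of 0.13 m opposite to the field, so V_P − V_Q = +Ed = 6490 V.

6490 V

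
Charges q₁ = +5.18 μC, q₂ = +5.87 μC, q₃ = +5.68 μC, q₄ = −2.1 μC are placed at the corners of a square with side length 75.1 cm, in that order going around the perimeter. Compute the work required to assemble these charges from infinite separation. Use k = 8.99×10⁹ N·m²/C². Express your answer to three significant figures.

The assembly work is the sum of pairwise potential energies, U = Σ_{i<j} kqᵢqⱼ/rᵢⱼ.
The four side pairs have separation 0.751 m and the two diagonal pairs 1.06 m.
Summing all 6 pair terms gives U = 0.635 J.

0.635 J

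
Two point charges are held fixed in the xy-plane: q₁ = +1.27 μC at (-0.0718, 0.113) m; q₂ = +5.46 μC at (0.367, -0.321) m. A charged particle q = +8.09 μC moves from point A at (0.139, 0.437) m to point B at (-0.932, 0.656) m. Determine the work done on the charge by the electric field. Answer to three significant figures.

The work done by the electric force is W_field = −ΔU = −q(V_B − V_A) = q(V_A − V_B).
At A: distances to the source charges are 0.387 m, 0.792 m; V_A = Σ kqᵢ/rᵢ = 9.15×10⁴ V.
At B: distances to the source charges are 1.02 m, 1.63 m; V_B = Σ kqᵢ/rᵢ = 4.14×10⁴ V.
ΔV = V_B − V_A = -5.01×10⁴ V.
W_field = −qΔV = −(8.09×10⁻⁶ C)(-5.01×10⁴ V) = 0.406 J.

0.406 J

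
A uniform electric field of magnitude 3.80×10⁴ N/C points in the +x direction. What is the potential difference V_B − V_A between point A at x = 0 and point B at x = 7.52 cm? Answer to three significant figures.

In a uniform field, potential decreases in the direction of E: V_B − V_A = −E·Δx.
V_B − V_A = −(3.80×10⁴ V/m)(0.0752 m) = -2860 V.

-2860 V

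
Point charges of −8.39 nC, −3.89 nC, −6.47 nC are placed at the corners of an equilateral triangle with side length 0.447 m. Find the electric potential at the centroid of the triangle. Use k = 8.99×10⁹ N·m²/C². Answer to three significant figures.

-653 V

Electric potential is a scalar, so the contributions from each charge add algebraically: V = Σ kqᵢ/rᵢ.
The distance from each vertex to the centroid is a/√3 = 0.258 m.
V = k[(-8.39×10⁻⁹)/(0.258) + (-3.89×10⁻⁹)/(0.258) + (-6.47×10⁻⁹)/(0.258)] = -653 V.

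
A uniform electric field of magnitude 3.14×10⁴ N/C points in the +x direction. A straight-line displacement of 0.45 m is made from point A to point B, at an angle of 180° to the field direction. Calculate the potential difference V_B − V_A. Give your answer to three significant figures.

1.41×10⁴ V

Only the component of displacement along E changes the potential: ΔV = −E·d·cosθ.
ΔV = −(3.14×10⁴ V/m)(0.450 m)cos180° = 1.41×10⁴ V.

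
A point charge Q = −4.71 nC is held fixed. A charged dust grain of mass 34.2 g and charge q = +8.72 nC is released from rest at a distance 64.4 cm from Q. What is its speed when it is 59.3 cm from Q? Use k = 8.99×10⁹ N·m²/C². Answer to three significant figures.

Only the electrostatic force acts, so mechanical energy is conserved: ½mv² = U₁ − U₂ = kQq(1/r₁ − 1/r₂).
U₁ − U₂ = (8.99×10⁹ N·m²/C²)(-4.71×10⁻⁹ C)(8.72×10⁻⁹ C)(1/0.644 − 1/0.593) = 4.93×10⁻⁸ J.
v = √(2·4.93×10⁻⁸/0.0342) = 1.70×10⁻³ m/s.

1.70×10⁻³ m/s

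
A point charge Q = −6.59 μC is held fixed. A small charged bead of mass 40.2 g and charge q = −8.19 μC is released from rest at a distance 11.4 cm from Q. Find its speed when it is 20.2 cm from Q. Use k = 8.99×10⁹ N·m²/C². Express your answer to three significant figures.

Only the electrostatic force acts, so mechanical energy is conserved: ½mv² = U₁ − U₂ = kQq(1/r₁ − 1/r₂).
U₁ − U₂ = (8.99×10⁹ N·m²/C²)(-6.59×10⁻⁶ C)(-8.19×10⁻⁶ C)(1/0.114 − 1/0.202) = 1.85 J.
v = √(2·1.85/0.0402) = 9.60 m/s.

9.60 m/s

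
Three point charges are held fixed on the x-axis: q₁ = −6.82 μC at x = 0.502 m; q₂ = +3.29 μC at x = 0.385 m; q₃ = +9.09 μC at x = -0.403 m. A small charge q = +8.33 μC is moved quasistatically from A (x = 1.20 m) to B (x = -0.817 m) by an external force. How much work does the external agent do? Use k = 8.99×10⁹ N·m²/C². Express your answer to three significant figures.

1.47 J

For quasistatic motion the external work equals the change in potential energy: W_ext = qΔV = q(V_B − V_A).
At A: distances to the source charges are 0.698 m, 0.815 m, 1.60 m; V_A = Σ kqᵢ/rᵢ = -569 V.
At B: distances to the source charges are 1.32 m, 1.20 m, 0.414 m; V_B = Σ kqᵢ/rᵢ = 1.76×10⁵ V.
ΔV = V_B − V_A = 1.76×10⁵ V.
W_ext = qΔV = (8.33×10⁻⁶ C)(1.76×10⁵ V) = 1.47 J.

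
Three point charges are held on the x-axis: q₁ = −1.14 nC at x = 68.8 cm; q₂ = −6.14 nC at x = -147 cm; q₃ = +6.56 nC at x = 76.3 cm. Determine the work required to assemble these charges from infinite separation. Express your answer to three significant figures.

The work to assemble the configuration equals its total potential energy, U = Σ kqᵢqⱼ/rᵢⱼ over all pairs.
Pair separations: r₁₂ = 2.16 m, r₁₃ = 0.0750 m, r₂₃ = 2.23 m.
U = (2.92×10⁻⁸) + (-8.96×10⁻⁷) + (-1.62×10⁻⁷) = -1.03×10⁻⁶ J.

-1.03×10⁻⁶ J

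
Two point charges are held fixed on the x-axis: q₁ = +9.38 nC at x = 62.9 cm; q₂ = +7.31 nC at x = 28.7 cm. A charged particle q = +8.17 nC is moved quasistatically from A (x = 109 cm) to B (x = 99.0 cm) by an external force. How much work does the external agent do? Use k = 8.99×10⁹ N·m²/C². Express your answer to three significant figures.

5.09×10⁻⁷ J

For quasistatic motion the external work equals the change in potential energy: W_ext = qΔV = q(V_B − V_A).
At A: distances to the source charges are 0.461 m, 0.803 m; V_A = Σ kqᵢ/rᵢ = 265 V.
At B: distances to the source charges are 0.361 m, 0.703 m; V_B = Σ kqᵢ/rᵢ = 327 V.
ΔV = V_B − V_A = 62.3 V.
W_ext = qΔV = (8.17×10⁻⁹ C)(62.3 V) = 5.09×10⁻⁷ J.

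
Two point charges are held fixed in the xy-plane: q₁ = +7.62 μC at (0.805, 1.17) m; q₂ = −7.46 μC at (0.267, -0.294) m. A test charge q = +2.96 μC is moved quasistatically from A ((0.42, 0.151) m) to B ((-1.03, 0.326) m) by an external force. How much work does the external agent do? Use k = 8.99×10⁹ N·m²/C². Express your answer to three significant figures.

0.198 J

For quasistatic motion the external work equals the change in potential energy: W_ext = qΔV = q(V_B − V_A).
At A: distances to the source charges are 1.09 m, 0.471 m; V_A = Σ kqᵢ/rᵢ = -7.96×10⁴ V.
At B: distances to the source charges are 2.02 m, 1.44 m; V_B = Σ kqᵢ/rᵢ = -1.27×10⁴ V.
ΔV = V_B − V_A = 6.69×10⁴ V.
W_ext = qΔV = (2.96×10⁻⁶ C)(6.69×10⁴ V) = 0.198 J.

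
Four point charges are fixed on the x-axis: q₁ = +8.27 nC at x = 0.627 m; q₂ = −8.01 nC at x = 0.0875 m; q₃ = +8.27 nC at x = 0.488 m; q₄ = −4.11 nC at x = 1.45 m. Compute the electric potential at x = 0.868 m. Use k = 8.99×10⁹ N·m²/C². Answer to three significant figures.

Electric potential is a scalar, so the contributions from each charge add algebraically: V = Σ kqᵢ/rᵢ.
Distances from the field point to each charge: r₁ = 0.241 m, r₂ = 0.780 m, r₃ = 0.380 m, r₄ = 0.582 m.
V = k[(8.27×10⁻⁹)/(0.241) + (-8.01×10⁻⁹)/(0.780) + (8.27×10⁻⁹)/(0.380) + (-4.11×10⁻⁹)/(0.582)] = 348 V.

348 V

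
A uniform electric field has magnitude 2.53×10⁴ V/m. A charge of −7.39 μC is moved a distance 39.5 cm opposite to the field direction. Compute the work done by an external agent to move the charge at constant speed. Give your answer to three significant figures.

-0.0739 J

The potential change for a displacement 39.5 cm opposite to the field direction is ΔV = +Ed = 9990 V.
W_ext = qΔV = -0.0739 J.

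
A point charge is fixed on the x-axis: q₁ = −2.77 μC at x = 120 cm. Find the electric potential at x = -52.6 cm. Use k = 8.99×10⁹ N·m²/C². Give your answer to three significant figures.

-1.44×10⁴ V

Electric potential is a scalar, so the contributions from each charge add algebraically: V = Σ kqᵢ/rᵢ.
V = k[(-2.77×10⁻⁶)/(1.73)] = -1.44×10⁴ V.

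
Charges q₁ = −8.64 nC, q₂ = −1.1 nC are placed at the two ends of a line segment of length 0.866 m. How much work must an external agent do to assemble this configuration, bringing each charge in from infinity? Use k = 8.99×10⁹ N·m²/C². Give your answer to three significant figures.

The assembly work is the sum of pairwise potential energies, U = Σ_{i<j} kqᵢqⱼ/rᵢⱼ.
The separation is r = 0.866 m.
U = (9.87×10⁻⁸) = 9.87×10⁻⁸ J.

9.87×10⁻⁸ J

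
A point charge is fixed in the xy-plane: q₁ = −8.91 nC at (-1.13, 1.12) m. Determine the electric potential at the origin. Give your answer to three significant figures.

-50.3 V

The total potential is the scalar sum of each charge's contribution, V = Σ kqᵢ/rᵢ.
Distances from the field point to each charge: r₁ = 1.59 m.
V = k[(-8.91×10⁻⁹)/(1.59)] = -50.3 V.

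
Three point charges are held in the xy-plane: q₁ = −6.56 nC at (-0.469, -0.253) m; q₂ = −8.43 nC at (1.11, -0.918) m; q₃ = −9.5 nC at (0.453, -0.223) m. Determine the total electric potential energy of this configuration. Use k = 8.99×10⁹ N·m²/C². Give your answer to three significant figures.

The assembly work is the sum of pairwise potential energies, U = Σ_{i<j} kqᵢqⱼ/rᵢⱼ.
Pair separations: r₁₂ = 1.71 m, r₁₃ = 0.922 m, r₂₃ = 0.956 m.
U = (2.90×10⁻⁷) + (6.07×10⁻⁷) + (7.53×10⁻⁷) = 1.65×10⁻⁶ J.

1.65×10⁻⁶ J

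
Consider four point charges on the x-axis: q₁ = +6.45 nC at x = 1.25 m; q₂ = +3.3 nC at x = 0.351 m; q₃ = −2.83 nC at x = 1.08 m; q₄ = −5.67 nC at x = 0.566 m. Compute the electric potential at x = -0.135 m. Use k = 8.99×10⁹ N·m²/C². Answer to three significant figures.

The total potential is the scalar sum of each charge's contribution, V = Σ kqᵢ/rᵢ.
Distances from the field point to each charge: r₁ = 1.39 m, r₂ = 0.486 m, r₃ = 1.22 m, r₄ = 0.701 m.
V = k[(6.45×10⁻⁹)/(1.39) + (3.30×10⁻⁹)/(0.486) + (-2.83×10⁻⁹)/(1.22) + (-5.67×10⁻⁹)/(0.701)] = 9.26 V.

9.26 V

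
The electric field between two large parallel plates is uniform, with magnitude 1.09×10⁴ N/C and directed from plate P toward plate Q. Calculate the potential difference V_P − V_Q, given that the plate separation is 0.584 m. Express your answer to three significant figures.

6370 V

In a uniform field, potential decreases in the direction of E: ΔV = −E·d for a displacement d parallel to E.
Going from Q to P is a displacement of 0.584 m opposite to the field, so V_P − V_Q = +Ed = 6370 V.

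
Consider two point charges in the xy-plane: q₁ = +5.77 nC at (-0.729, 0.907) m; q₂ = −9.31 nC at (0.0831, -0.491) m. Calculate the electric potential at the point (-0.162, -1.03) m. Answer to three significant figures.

-116 V

Electric potential is a scalar, so the contributions from each charge add algebraically: V = Σ kqᵢ/rᵢ.
Distances from the field point to each charge: r₁ = 2.02 m, r₂ = 0.592 m.
V = k[(5.77×10⁻⁹)/(2.02) + (-9.31×10⁻⁹)/(0.592)] = -116 V.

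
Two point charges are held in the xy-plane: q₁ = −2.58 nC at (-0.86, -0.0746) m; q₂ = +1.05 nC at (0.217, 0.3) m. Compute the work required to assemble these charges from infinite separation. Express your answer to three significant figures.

-2.14×10⁻⁸ J

The work to assemble the configuration equals its total potential energy, U = Σ kqᵢqⱼ/rᵢⱼ over all pairs.
Pair separations: r₁₂ = 1.14 m.
U = (-2.14×10⁻⁸) = -2.14×10⁻⁸ J.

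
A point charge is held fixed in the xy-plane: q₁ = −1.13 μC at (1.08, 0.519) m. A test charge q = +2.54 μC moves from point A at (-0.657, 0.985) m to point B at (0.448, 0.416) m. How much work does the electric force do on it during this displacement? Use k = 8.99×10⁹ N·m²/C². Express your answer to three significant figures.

0.0259 J

The work done by the electric force is W_field = −ΔU = −q(V_B − V_A) = q(V_A − V_B).
At A: distance to the source charge is 1.80 m; V_A = kq₁/r = -5650 V.
At B: distance to the source charge is 0.640 m; V_B = kq₁/r = -1.59×10⁴ V.
ΔV = V_B − V_A = -1.02×10⁴ V.
W_field = −qΔV = −(2.54×10⁻⁶ C)(-1.02×10⁴ V) = 0.0259 J.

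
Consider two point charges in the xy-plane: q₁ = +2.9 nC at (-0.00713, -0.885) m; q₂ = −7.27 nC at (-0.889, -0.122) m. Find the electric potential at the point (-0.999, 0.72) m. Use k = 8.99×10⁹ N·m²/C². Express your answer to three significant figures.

-63.1 V

Electric potential is a scalar, so the contributions from each charge add algebraically: V = Σ kqᵢ/rᵢ.
Distances from the field point to each charge: r₁ = 1.89 m, r₂ = 0.849 m.
V = k[(2.90×10⁻⁹)/(1.89) + (-7.27×10⁻⁹)/(0.849)] = -63.1 V.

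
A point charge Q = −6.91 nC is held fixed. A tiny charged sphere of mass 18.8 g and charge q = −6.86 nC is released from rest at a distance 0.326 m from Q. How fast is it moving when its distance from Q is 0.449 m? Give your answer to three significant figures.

Only the electrostatic force acts, so mechanical energy is conserved: ½mv² = U₁ − U₂ = kQq(1/r₁ − 1/r₂).
U₁ − U₂ = (8.99×10⁹ N·m²/C²)(-6.91×10⁻⁹ C)(-6.86×10⁻⁹ C)(1/0.326 − 1/0.449) = 3.58×10⁻⁷ J.
v = √(2·3.58×10⁻⁷/0.0188) = 6.17×10⁻³ m/s.

6.17×10⁻³ m/s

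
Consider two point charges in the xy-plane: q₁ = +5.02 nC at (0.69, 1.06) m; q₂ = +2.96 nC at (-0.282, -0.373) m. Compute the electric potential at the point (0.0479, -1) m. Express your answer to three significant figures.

Electric potential is a scalar, so the contributions from each charge add algebraically: V = Σ kqᵢ/rᵢ.
Distances from the field point to each charge: r₁ = 2.16 m, r₂ = 0.708 m.
V = k[(5.02×10⁻⁹)/(2.16) + (2.96×10⁻⁹)/(0.708)] = 58.5 V.

58.5 V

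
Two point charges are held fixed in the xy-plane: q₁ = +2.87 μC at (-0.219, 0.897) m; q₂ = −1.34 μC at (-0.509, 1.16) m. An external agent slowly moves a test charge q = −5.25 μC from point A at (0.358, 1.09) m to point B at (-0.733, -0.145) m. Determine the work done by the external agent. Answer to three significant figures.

0.0811 J

For quasistatic motion the external work equals the change in potential energy: W_ext = qΔV = q(V_B − V_A).
At A: distances to the source charges are 0.608 m, 0.870 m; V_A = Σ kqᵢ/rᵢ = 2.86×10⁴ V.
At B: distances to the source charges are 1.16 m, 1.32 m; V_B = Σ kqᵢ/rᵢ = 1.31×10⁴ V.
ΔV = V_B − V_A = -1.54×10⁴ V.
W_ext = qΔV = (-5.25×10⁻⁶ C)(-1.54×10⁴ V) = 0.0811 J.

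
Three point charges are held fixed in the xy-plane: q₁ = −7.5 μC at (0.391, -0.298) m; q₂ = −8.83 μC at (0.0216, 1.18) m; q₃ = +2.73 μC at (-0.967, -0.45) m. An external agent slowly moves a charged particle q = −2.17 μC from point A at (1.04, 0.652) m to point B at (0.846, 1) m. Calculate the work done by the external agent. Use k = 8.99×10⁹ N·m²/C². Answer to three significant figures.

For quasistatic motion the external work equals the change in potential energy: W_ext = qΔV = q(V_B − V_A).
At A: distances to the source charges are 1.15 m, 1.15 m, 2.29 m; V_A = Σ kqᵢ/rᵢ = -1.17×10⁵ V.
At B: distances to the source charges are 1.38 m, 0.844 m, 2.32 m; V_B = Σ kqᵢ/rᵢ = -1.33×10⁵ V.
ΔV = V_B − V_A = -1.54×10⁴ V.
W_ext = qΔV = (-2.17×10⁻⁶ C)(-1.54×10⁴ V) = 0.0335 J.

0.0335 J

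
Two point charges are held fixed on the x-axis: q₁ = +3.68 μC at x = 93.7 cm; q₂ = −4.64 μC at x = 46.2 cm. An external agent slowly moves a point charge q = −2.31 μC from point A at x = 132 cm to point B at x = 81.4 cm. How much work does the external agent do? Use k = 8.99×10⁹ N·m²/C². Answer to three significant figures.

For quasistatic motion the external work equals the change in potential energy: W_ext = qΔV = q(V_B − V_A).
At A: distances to the source charges are 0.383 m, 0.858 m; V_A = Σ kqᵢ/rᵢ = 3.78×10⁴ V.
At B: distances to the source charges are 0.123 m, 0.352 m; V_B = Σ kqᵢ/rᵢ = 1.50×10⁵ V.
ΔV = V_B − V_A = 1.13×10⁵ V.
W_ext = qΔV = (-2.31×10⁻⁶ C)(1.13×10⁵ V) = -0.260 J.

-0.260 J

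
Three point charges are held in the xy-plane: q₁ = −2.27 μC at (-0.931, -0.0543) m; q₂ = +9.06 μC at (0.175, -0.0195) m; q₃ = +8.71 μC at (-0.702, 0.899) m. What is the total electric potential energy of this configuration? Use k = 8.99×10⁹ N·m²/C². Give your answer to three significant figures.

0.210 J

The work to assemble the configuration equals its total potential energy, U = Σ kqᵢqⱼ/rᵢⱼ over all pairs.
Pair separations: r₁₂ = 1.11 m, r₁₃ = 0.980 m, r₂₃ = 1.27 m.
U = (-0.167) + (-0.181) + (0.559) = 0.210 J.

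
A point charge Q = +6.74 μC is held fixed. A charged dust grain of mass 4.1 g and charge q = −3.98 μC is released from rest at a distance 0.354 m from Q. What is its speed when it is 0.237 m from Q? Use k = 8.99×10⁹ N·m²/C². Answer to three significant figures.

Only the electrostatic force acts, so mechanical energy is conserved: ½mv² = U₁ − U₂ = kQq(1/r₁ − 1/r₂).
U₁ − U₂ = (8.99×10⁹ N·m²/C²)(6.74×10⁻⁶ C)(-3.98×10⁻⁶ C)(1/0.354 − 1/0.237) = 0.336 J.
v = √(2·0.336/4.10×10⁻³) = 12.8 m/s.

12.8 m/s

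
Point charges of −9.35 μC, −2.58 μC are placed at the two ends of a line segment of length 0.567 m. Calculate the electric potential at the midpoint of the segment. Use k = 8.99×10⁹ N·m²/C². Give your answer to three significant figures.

-3.78×10⁵ V

Electric potential is a scalar, so the contributions from each charge add algebraically: V = Σ kqᵢ/rᵢ.
Each charge is 0.283 m from the midpoint.
V = k[(-9.35×10⁻⁶)/(0.283) + (-2.58×10⁻⁶)/(0.283)] = -3.78×10⁵ V.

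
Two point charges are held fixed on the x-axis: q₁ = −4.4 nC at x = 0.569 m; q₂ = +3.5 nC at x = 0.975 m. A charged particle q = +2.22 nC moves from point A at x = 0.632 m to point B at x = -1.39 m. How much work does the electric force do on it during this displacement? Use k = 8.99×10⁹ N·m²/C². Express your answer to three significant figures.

The work done by the electric force is W_field = −ΔU = −q(V_B − V_A) = q(V_A − V_B).
At A: distances to the source charges are 0.0630 m, 0.343 m; V_A = Σ kqᵢ/rᵢ = -536 V.
At B: distances to the source charges are 1.96 m, 2.36 m; V_B = Σ kqᵢ/rᵢ = -6.89 V.
ΔV = V_B − V_A = 529 V.
W_field = −qΔV = −(2.22×10⁻⁹ C)(529 V) = -1.17×10⁻⁶ J.

-1.17×10⁻⁶ J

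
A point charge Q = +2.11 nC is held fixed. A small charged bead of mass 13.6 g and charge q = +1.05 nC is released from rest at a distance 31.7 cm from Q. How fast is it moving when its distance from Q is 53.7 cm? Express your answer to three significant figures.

Only the electrostatic force acts, so mechanical energy is conserved: ½mv² = U₁ − U₂ = kQq(1/r₁ − 1/r₂).
U₁ − U₂ = (8.99×10⁹ N·m²/C²)(2.11×10⁻⁹ C)(1.05×10⁻⁹ C)(1/0.317 − 1/0.537) = 2.57×10⁻⁸ J.
v = √(2·2.57×10⁻⁸/0.0136) = 1.95×10⁻³ m/s.

1.95×10⁻³ m/s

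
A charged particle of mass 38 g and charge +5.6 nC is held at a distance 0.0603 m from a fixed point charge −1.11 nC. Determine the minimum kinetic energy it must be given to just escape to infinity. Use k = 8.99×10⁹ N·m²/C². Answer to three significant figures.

9.27×10⁻⁷ J

To just escape, total mechanical energy must reach zero at infinity: ½mv²_min + U = 0, so ½mv²_min = −U = |kQq|/r.
|U| = |kQq|/r = (8.99×10⁹ N·m²/C²)(1.11×10⁻⁹)(5.60×10⁻⁹)/(0.0603) = 9.27×10⁻⁷ J.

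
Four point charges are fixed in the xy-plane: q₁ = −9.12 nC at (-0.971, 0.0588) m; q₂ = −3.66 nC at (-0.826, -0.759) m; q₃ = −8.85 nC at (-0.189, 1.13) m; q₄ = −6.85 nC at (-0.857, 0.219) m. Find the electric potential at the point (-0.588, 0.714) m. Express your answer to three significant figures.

-377 V

Electric potential is a scalar, so the contributions from each charge add algebraically: V = Σ kqᵢ/rᵢ.
Distances from the field point to each charge: r₁ = 0.759 m, r₂ = 1.49 m, r₃ = 0.576 m, r₄ = 0.563 m.
V = k[(-9.12×10⁻⁹)/(0.759) + (-3.66×10⁻⁹)/(1.49) + (-8.85×10⁻⁹)/(0.576) + (-6.85×10⁻⁹)/(0.563)] = -377 V.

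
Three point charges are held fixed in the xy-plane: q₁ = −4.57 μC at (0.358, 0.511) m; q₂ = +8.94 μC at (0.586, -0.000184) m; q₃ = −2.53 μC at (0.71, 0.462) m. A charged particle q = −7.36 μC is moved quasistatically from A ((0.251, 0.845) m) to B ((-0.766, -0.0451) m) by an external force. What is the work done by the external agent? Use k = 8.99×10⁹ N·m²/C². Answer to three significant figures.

-0.580 J

For quasistatic motion the external work equals the change in potential energy: W_ext = qΔV = q(V_B − V_A).
At A: distances to the source charges are 0.351 m, 0.909 m, 0.598 m; V_A = Σ kqᵢ/rᵢ = -6.68×10⁴ V.
At B: distances to the source charges are 1.25 m, 1.35 m, 1.56 m; V_B = Σ kqᵢ/rᵢ = 1.21×10⁴ V.
ΔV = V_B − V_A = 7.89×10⁴ V.
W_ext = qΔV = (-7.36×10⁻⁶ C)(7.89×10⁴ V) = -0.580 J.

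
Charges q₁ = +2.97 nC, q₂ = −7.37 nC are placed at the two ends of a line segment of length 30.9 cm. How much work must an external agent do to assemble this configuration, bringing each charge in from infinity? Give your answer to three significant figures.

The work to assemble the configuration equals its total potential energy, U = Σ kqᵢqⱼ/rᵢⱼ over all pairs.
The separation is r = 0.309 m.
U = (-6.37×10⁻⁷) = -6.37×10⁻⁷ J.

-6.37×10⁻⁷ J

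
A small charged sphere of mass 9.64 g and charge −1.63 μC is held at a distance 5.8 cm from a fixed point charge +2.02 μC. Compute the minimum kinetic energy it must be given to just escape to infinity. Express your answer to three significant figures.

To just escape, total mechanical energy must reach zero at infinity: ½mv²_min + U = 0, so ½mv²_min = −U = |kQq|/r.
|U| = |kQq|/r = (8.99×10⁹ N·m²/C²)(2.02×10⁻⁶)(1.63×10⁻⁶)/(0.0580) = 0.510 J.

0.510 J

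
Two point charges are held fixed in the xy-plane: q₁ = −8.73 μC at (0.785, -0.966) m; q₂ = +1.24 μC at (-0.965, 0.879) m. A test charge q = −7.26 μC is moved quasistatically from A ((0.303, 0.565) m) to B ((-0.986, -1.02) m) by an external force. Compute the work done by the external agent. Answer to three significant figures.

For quasistatic motion the external work equals the change in potential energy: W_ext = qΔV = q(V_B − V_A).
At A: distances to the source charges are 1.61 m, 1.31 m; V_A = Σ kqᵢ/rᵢ = -4.04×10⁴ V.
At B: distances to the source charges are 1.77 m, 1.90 m; V_B = Σ kqᵢ/rᵢ = -3.84×10⁴ V.
ΔV = V_B − V_A = 1940 V.
W_ext = qΔV = (-7.26×10⁻⁶ C)(1940 V) = -0.0141 J.

-0.0141 J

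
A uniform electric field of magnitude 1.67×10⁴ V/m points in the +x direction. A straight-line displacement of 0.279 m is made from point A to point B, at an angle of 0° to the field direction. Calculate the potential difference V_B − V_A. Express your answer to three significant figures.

Only the component of displacement along E changes the potential: ΔV = −E·d·cosθ.
ΔV = −(1.67×10⁴ V/m)(0.279 m)cos0° = -4660 V.

-4660 V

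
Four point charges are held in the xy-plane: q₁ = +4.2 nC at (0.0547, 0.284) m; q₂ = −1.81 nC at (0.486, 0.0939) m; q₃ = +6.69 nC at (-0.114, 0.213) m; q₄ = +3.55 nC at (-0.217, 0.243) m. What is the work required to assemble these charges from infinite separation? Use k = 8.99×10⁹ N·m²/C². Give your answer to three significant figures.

The assembly work is the sum of pairwise potential energies, U = Σ_{i<j} kqᵢqⱼ/rᵢⱼ.
Pair separations: r₁₂ = 0.471 m, r₁₃ = 0.183 m, r₁₄ = 0.275 m, r₂₃ = 0.612 m, r₂₄ = 0.719 m, r₃₄ = 0.107 m.
Summing all 6 pair terms gives U = 3.45×10⁻⁶ J.

3.45×10⁻⁶ J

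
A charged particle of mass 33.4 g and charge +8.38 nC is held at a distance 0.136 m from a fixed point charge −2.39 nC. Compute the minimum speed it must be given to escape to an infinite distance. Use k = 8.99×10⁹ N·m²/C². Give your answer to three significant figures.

To just escape, total mechanical energy must reach zero at infinity: ½mv²_min + U = 0, so ½mv²_min = −U = |kQq|/r.
|U| = |kQq|/r = (8.99×10⁹ N·m²/C²)(2.39×10⁻⁹)(8.38×10⁻⁹)/(0.136) = 1.32×10⁻⁶ J.
v_min = √(2|U|/m) = √(2·1.32×10⁻⁶/0.0334) = 8.90×10⁻³ m/s.

8.90×10⁻³ m/s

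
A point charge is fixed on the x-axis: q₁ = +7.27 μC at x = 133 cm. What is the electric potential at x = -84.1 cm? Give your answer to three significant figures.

3.01×10⁴ V

Electric potential is a scalar, so the contributions from each charge add algebraically: V = Σ kqᵢ/rᵢ.
V = k[(7.27×10⁻⁶)/(2.17)] = 3.01×10⁴ V.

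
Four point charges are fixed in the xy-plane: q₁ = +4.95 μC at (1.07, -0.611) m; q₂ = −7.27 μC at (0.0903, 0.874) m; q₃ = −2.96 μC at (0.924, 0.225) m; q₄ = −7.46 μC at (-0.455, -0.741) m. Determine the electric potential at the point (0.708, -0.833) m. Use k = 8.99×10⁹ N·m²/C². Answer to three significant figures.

The total potential is the scalar sum of each charge's contribution, V = Σ kqᵢ/rᵢ.
Distances from the field point to each charge: r₁ = 0.425 m, r₂ = 1.82 m, r₃ = 1.08 m, r₄ = 1.17 m.
V = k[(4.95×10⁻⁶)/(0.425) + (-7.27×10⁻⁶)/(1.82) + (-2.96×10⁻⁶)/(1.08) + (-7.46×10⁻⁶)/(1.17)] = -1.33×10⁴ V.

-1.33×10⁴ V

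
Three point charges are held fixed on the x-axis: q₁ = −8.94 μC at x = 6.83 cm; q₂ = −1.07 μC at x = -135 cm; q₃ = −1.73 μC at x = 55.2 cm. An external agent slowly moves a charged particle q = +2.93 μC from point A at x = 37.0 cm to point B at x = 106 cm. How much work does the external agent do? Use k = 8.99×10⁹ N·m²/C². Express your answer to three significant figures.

For quasistatic motion the external work equals the change in potential energy: W_ext = qΔV = q(V_B − V_A).
At A: distances to the source charges are 0.302 m, 1.72 m, 0.182 m; V_A = Σ kqᵢ/rᵢ = -3.57×10⁵ V.
At B: distances to the source charges are 0.992 m, 2.41 m, 0.508 m; V_B = Σ kqᵢ/rᵢ = -1.16×10⁵ V.
ΔV = V_B − V_A = 2.42×10⁵ V.
W_ext = qΔV = (2.93×10⁻⁶ C)(2.42×10⁵ V) = 0.708 J.

0.708 J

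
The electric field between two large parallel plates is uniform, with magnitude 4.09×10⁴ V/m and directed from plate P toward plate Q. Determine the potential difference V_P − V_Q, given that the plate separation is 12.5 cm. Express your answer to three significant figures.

5110 V

In a uniform field, potential decreases in the direction of E: ΔV = −E·d for a displacement d parallel to E.
Going from Q to P is a displacement of 12.5 cm opposite to the field, so V_P − V_Q = +Ed = 5110 V.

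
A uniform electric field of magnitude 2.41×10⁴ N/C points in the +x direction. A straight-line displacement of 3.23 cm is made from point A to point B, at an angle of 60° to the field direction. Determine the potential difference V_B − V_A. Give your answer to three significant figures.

-389 V

Only the component of displacement along E changes the potential: ΔV = −E·d·cosθ.
ΔV = −(2.41×10⁴ V/m)(0.0323 m)cos60° = -389 V.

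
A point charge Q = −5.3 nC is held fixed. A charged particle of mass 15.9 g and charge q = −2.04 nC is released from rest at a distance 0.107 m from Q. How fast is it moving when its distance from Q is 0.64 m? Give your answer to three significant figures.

Only the electrostatic force acts, so mechanical energy is conserved: ½mv² = U₁ − U₂ = kQq(1/r₁ − 1/r₂).
U₁ − U₂ = (8.99×10⁹ N·m²/C²)(-5.30×10⁻⁹ C)(-2.04×10⁻⁹ C)(1/0.107 − 1/0.640) = 7.57×10⁻⁷ J.
v = √(2·7.57×10⁻⁷/0.0159) = 9.76×10⁻³ m/s.

9.76×10⁻³ m/s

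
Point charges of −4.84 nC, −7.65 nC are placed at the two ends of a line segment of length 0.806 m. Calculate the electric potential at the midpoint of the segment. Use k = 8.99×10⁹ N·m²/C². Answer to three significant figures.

Electric potential is a scalar, so the contributions from each charge add algebraically: V = Σ kqᵢ/rᵢ.
Each charge is 0.403 m from the midpoint.
V = k[(-4.84×10⁻⁹)/(0.403) + (-7.65×10⁻⁹)/(0.403)] = -279 V.

-279 V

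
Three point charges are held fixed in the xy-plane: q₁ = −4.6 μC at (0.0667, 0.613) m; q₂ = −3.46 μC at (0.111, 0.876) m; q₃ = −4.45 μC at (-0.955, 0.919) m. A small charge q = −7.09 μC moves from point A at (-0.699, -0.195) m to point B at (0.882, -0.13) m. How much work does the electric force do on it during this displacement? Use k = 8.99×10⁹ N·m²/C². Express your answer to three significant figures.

0.102 J

The work done by the electric force is W_field = −ΔU = −q(V_B − V_A) = q(V_A − V_B).
At A: distances to the source charges are 1.11 m, 1.34 m, 1.14 m; V_A = Σ kqᵢ/rᵢ = -9.53×10⁴ V.
At B: distances to the source charges are 1.10 m, 1.27 m, 2.12 m; V_B = Σ kqᵢ/rᵢ = -8.09×10⁴ V.
ΔV = V_B − V_A = 1.44×10⁴ V.
W_field = −qΔV = −(-7.09×10⁻⁶ C)(1.44×10⁴ V) = 0.102 J.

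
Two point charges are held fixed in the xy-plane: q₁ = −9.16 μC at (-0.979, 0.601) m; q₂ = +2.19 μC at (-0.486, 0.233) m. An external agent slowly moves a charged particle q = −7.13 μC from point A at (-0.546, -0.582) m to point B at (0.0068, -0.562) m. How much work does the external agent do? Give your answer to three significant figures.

For quasistatic motion the external work equals the change in potential energy: W_ext = qΔV = q(V_B − V_A).
At A: distances to the source charges are 1.26 m, 0.817 m; V_A = Σ kqᵢ/rᵢ = -4.13×10⁴ V.
At B: distances to the source charges are 1.52 m, 0.935 m; V_B = Σ kqᵢ/rᵢ = -3.30×10⁴ V.
ΔV = V_B − V_A = 8310 V.
W_ext = qΔV = (-7.13×10⁻⁶ C)(8310 V) = -0.0593 J.

-0.0593 J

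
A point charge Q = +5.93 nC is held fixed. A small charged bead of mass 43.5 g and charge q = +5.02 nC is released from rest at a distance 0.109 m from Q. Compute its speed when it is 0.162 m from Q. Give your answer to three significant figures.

Only the electrostatic force acts, so mechanical energy is conserved: ½mv² = U₁ − U₂ = kQq(1/r₁ − 1/r₂).
U₁ − U₂ = (8.99×10⁹ N·m²/C²)(5.93×10⁻⁹ C)(5.02×10⁻⁹ C)(1/0.109 − 1/0.162) = 8.03×10⁻⁷ J.
v = √(2·8.03×10⁻⁷/0.0435) = 6.08×10⁻³ m/s.

6.08×10⁻³ m/s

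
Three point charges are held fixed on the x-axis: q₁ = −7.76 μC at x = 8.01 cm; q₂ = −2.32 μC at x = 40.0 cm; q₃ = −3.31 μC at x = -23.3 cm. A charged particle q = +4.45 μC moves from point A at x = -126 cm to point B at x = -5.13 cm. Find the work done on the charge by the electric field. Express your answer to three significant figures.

2.88 J

The work done by the electric force is W_field = −ΔU = −q(V_B − V_A) = q(V_A − V_B).
At A: distances to the source charges are 1.34 m, 1.66 m, 1.03 m; V_A = Σ kqᵢ/rᵢ = -9.36×10⁴ V.
At B: distances to the source charges are 0.131 m, 0.451 m, 0.182 m; V_B = Σ kqᵢ/rᵢ = -7.41×10⁵ V.
ΔV = V_B − V_A = -6.47×10⁵ V.
W_field = −qΔV = −(4.45×10⁻⁶ C)(-6.47×10⁵ V) = 2.88 J.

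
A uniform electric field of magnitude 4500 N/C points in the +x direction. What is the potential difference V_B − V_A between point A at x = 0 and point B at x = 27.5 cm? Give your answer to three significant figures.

In a uniform field, potential decreases in the direction of E: V_B − V_A = −E·Δx.
V_B − V_A = −(4500 V/m)(0.275 m) = -1240 V.

-1240 V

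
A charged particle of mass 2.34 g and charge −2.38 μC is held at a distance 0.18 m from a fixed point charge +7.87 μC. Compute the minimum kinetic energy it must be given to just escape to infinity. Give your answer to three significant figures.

To just escape, total mechanical energy must reach zero at infinity: ½mv²_min + U = 0, so ½mv²_min = −U = |kQq|/r.
|U| = |kQq|/r = (8.99×10⁹ N·m²/C²)(7.87×10⁻⁶)(2.38×10⁻⁶)/(0.180) = 0.935 J.

0.935 J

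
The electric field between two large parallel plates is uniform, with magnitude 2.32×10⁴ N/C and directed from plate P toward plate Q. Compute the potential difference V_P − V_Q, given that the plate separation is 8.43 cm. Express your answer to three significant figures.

In a uniform field, potential decreases in the direction of E: ΔV = −E·d for a displacement d parallel to E.
Going from Q to P is a displacement of 8.43 cm opposite to the field, so V_P − V_Q = +Ed = 1960 V.

1960 V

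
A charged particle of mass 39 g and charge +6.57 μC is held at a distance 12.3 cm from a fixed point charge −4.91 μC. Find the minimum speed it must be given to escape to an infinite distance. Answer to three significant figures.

11.0 m/s

To just escape, total mechanical energy must reach zero at infinity: ½mv²_min + U = 0, so ½mv²_min = −U = |kQq|/r.
|U| = |kQq|/r = (8.99×10⁹ N·m²/C²)(4.91×10⁻⁶)(6.57×10⁻⁶)/(0.123) = 2.36 J.
v_min = √(2|U|/m) = √(2·2.36/0.0390) = 11.0 m/s.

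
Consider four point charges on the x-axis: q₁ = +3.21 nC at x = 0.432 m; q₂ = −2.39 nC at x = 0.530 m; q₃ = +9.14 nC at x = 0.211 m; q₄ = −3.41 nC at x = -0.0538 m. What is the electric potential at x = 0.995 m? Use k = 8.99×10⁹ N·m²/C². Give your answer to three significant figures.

80.6 V

The total potential is the scalar sum of each charge's contribution, V = Σ kqᵢ/rᵢ.
Distances from the field point to each charge: r₁ = 0.563 m, r₂ = 0.465 m, r₃ = 0.784 m, r₄ = 1.05 m.
V = k[(3.21×10⁻⁹)/(0.563) + (-2.39×10⁻⁹)/(0.465) + (9.14×10⁻⁹)/(0.784) + (-3.41×10⁻⁹)/(1.05)] = 80.6 V.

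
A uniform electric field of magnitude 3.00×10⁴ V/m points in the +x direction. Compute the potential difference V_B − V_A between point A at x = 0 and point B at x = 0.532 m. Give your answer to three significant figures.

In a uniform field, potential decreases in the direction of E: V_B − V_A = −E·Δx.
V_B − V_A = −(3.00×10⁴ V/m)(0.532 m) = -1.60×10⁴ V.

-1.60×10⁴ V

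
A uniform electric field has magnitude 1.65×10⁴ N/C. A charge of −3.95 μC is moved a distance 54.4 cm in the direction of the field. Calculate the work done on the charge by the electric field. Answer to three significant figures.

-0.0355 J

The potential change for a displacement 54.4 cm in the direction of the field is ΔV = −Ed = -8980 V.
W_field = −qΔV = -0.0355 J.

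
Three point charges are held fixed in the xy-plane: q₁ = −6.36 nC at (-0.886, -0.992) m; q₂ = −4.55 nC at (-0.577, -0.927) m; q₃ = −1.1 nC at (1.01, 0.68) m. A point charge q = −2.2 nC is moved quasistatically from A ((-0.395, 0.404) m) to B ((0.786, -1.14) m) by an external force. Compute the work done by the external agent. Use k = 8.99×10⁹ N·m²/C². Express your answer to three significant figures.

-1.51×10⁻⁸ J

For quasistatic motion the external work equals the change in potential energy: W_ext = qΔV = q(V_B − V_A).
At A: distances to the source charges are 1.48 m, 1.34 m, 1.43 m; V_A = Σ kqᵢ/rᵢ = -76.0 V.
At B: distances to the source charges are 1.68 m, 1.38 m, 1.83 m; V_B = Σ kqᵢ/rᵢ = -69.1 V.
ΔV = V_B − V_A = 6.89 V.
W_ext = qΔV = (-2.20×10⁻⁹ C)(6.89 V) = -1.51×10⁻⁸ J.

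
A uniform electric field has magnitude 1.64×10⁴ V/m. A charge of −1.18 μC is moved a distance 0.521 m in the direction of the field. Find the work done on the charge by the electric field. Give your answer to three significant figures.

The potential change for a displacement 0.521 m in the direction of the field is ΔV = −Ed = -8540 V.
W_field = −qΔV = -0.0101 J.

-0.0101 J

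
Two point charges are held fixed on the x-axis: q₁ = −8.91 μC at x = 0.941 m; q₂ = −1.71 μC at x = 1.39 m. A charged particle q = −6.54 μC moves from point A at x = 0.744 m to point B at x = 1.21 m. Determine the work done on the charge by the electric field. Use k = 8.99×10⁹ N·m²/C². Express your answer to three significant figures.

0.309 J

The work done by the electric force is W_field = −ΔU = −q(V_B − V_A) = q(V_A − V_B).
At A: distances to the source charges are 0.197 m, 0.646 m; V_A = Σ kqᵢ/rᵢ = -4.30×10⁵ V.
At B: distances to the source charges are 0.269 m, 0.180 m; V_B = Σ kqᵢ/rᵢ = -3.83×10⁵ V.
ΔV = V_B − V_A = 4.72×10⁴ V.
W_field = −qΔV = −(-6.54×10⁻⁶ C)(4.72×10⁴ V) = 0.309 J.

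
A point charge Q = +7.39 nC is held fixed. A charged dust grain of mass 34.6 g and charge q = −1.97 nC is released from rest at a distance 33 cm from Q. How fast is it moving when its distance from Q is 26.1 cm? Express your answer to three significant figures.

2.46×10⁻³ m/s

Only the electrostatic force acts, so mechanical energy is conserved: ½mv² = U₁ − U₂ = kQq(1/r₁ − 1/r₂).
U₁ − U₂ = (8.99×10⁹ N·m²/C²)(7.39×10⁻⁹ C)(-1.97×10⁻⁹ C)(1/0.330 − 1/0.261) = 1.05×10⁻⁷ J.
v = √(2·1.05×10⁻⁷/0.0346) = 2.46×10⁻³ m/s.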